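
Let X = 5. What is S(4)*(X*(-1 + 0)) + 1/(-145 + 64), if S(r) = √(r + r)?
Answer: -1/81 - 10*√2 ≈ -14.154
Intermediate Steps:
S(r) = √2*√r (S(r) = √(2*r) = √2*√r)
S(4)*(X*(-1 + 0)) + 1/(-145 + 64) = (√2*√4)*(5*(-1 + 0)) + 1/(-145 + 64) = (√2*2)*(5*(-1)) + 1/(-81) = (2*√2)*(-5) - 1/81 = -10*√2 - 1/81 = -1/81 - 10*√2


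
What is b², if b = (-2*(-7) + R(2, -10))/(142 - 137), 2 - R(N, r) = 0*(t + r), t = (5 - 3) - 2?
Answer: 256/25 ≈ 10.240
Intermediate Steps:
t = 0 (t = 2 - 2 = 0)
R(N, r) = 2 (R(N, r) = 2 - 0*(0 + r) = 2 - 0*r = 2 - 1*0 = 2 + 0 = 2)
b = 16/5 (b = (-2*(-7) + 2)/(142 - 137) = (14 + 2)/5 = 16*(⅕) = 16/5 ≈ 3.2000)
b² = (16/5)² = 256/25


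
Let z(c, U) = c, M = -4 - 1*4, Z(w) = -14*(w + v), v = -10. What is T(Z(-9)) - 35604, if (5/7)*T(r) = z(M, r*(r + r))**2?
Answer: -177572/5 ≈ -35514.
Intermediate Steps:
Z(w) = 140 - 14*w (Z(w) = -14*(w - 10) = -14*(-10 + w) = 140 - 14*w)
M = -8 (M = -4 - 4 = -8)
T(r) = 448/5 (T(r) = (7/5)*(-8)**2 = (7/5)*64 = 448/5)
T(Z(-9)) - 35604 = 448/5 - 35604 = -177572/5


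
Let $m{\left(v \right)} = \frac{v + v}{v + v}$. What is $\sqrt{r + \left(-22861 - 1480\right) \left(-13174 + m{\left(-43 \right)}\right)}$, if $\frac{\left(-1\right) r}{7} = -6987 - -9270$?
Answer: $2 \sqrt{80157003} \approx 17906.0$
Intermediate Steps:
$m{\left(v \right)} = 1$ ($m{\left(v \right)} = \frac{2 v}{2 v} = 2 v \frac{1}{2 v} = 1$)
$r = -15981$ ($r = - 7 \left(-6987 - -9270\right) = - 7 \left(-6987 + 9270\right) = \left(-7\right) 2283 = -15981$)
$\sqrt{r + \left(-22861 - 1480\right) \left(-13174 + m{\left(-43 \right)}\right)} = \sqrt{-15981 + \left(-22861 - 1480\right) \left(-13174 + 1\right)} = \sqrt{-15981 - -320643993} = \sqrt{-15981 + 320643993} = \sqrt{320628012} = 2 \sqrt{80157003}$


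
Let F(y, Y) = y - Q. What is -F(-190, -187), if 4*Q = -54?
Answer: 353/2 ≈ 176.50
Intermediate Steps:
Q = -27/2 (Q = (¼)*(-54) = -27/2 ≈ -13.500)
F(y, Y) = 27/2 + y (F(y, Y) = y - 1*(-27/2) = y + 27/2 = 27/2 + y)
-F(-190, -187) = -(27/2 - 190) = -1*(-353/2) = 353/2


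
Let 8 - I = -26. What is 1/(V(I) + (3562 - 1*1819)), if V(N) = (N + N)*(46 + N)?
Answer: 1/7183 ≈ 0.00013922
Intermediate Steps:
I = 34 (I = 8 - 1*(-26) = 8 + 26 = 34)
V(N) = 2*N*(46 + N) (V(N) = (2*N)*(46 + N) = 2*N*(46 + N))
1/(V(I) + (3562 - 1*1819)) = 1/(2*34*(46 + 34) + (3562 - 1*1819)) = 1/(2*34*80 + (3562 - 1819)) = 1/(5440 + 1743) = 1/7183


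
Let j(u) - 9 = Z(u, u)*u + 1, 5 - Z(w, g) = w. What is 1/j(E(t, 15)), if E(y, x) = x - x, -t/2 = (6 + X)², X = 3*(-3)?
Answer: ⅒ ≈ 0.10000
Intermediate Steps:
X = -9
Z(w, g) = 5 - w
t = -18 (t = -2*(6 - 9)² = -2*(-3)² = -2*9 = -18)
E(y, x) = 0
j(u) = 10 + u*(5 - u) (j(u) = 9 + ((5 - u)*u + 1) = 9 + (u*(5 - u) + 1) = 9 + (1 + u*(5 - u)) = 10 + u*(5 - u))
1/j(E(t, 15)) = 1/(10 - 1*0*(-5 + 0)) = 1/(10 - 1*0*(-5)) = 1/(10 + 0) = 1/10 = ⅒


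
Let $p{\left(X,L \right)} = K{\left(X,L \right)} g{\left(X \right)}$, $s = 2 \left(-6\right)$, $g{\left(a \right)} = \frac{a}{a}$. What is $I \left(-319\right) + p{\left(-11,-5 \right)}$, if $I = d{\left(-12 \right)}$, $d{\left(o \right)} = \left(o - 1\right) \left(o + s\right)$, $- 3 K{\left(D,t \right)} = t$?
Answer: $- \frac{298579}{3} \approx -99526.0$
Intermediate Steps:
$g{\left(a \right)} = 1$
$K{\left(D,t \right)} = - \frac{t}{3}$
$s = -12$
$p{\left(X,L \right)} = - \frac{L}{3}$ ($p{\left(X,L \right)} = - \frac{L}{3} \cdot 1 = - \frac{L}{3}$)
$d{\left(o \right)} = \left(-1 + o\right) \left(-12 + o\right)$ ($d{\left(o \right)} = \left(o - 1\right) \left(o - 12\right) = \left(-1 + o\right) \left(-12 + o\right)$)
$I = 312$ ($I = 12 + \left(-12\right)^{2} - -156 = 12 + 144 + 156 = 312$)
$I \left(-319\right) + p{\left(-11,-5 \right)} = 312 \left(-319\right) - - \frac{5}{3} = -99528 + \frac{5}{3} = - \frac{298579}{3}$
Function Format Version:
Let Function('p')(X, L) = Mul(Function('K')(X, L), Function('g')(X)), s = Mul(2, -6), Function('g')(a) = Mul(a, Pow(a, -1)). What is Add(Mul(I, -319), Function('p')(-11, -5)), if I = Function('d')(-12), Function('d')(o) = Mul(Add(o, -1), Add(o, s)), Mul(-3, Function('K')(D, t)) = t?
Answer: Rational(-298579, 3) ≈ -99526.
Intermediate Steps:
Function('g')(a) = 1
Function('K')(D, t) = Mul(Rational(-1, 3), t)
s = -12
Function('p')(X, L) = Mul(Rational(-1, 3), L) (Function('p')(X, L) = Mul(Mul(Rational(-1, 3), L), 1) = Mul(Rational(-1, 3), L))
Function('d')(o) = Mul(Add(-1, o), Add(-12, o)) (Function('d')(o) = Mul(Add(o, -1), Add(o, -12)) = Mul(Add(-1, o), Add(-12, o)))
I = 312 (I = Add(12, Pow(-12, 2), Mul(-13, -12)) = Add(12, 144, 156) = 312)
Add(Mul(I, -319), Function('p')(-11, -5)) = Add(Mul(312, -319), Mul(Rational(-1, 3), -5)) = Add(-99528, Rational(5, 3)) = Rational(-298579, 3)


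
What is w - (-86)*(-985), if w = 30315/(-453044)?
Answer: -38377387555/453044 ≈ -84710.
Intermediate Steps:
w = -30315/453044 (w = 30315*(-1/453044) = -30315/453044 ≈ -0.066914)
w - (-86)*(-985) = -30315/453044 - (-86)*(-985) = -30315/453044 - 1*84710 = -30315/453044 - 84710 = -38377387555/453044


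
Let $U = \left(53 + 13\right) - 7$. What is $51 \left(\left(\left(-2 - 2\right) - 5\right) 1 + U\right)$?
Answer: $2550$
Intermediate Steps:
$U = 59$ ($U = 66 - 7 = 59$)
$51 \left(\left(\left(-2 - 2\right) - 5\right) 1 + U\right) = 51 \left(\left(\left(-2 - 2\right) - 5\right) 1 + 59\right) = 51 \left(\left(-4 - 5\right) 1 + 59\right) = 51 \left(\left(-9\right) 1 + 59\right) = 51 \left(-9 + 59\right) = 51 \cdot 50 = 2550$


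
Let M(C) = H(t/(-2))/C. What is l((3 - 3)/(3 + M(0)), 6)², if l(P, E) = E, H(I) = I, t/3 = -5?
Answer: 36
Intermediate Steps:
t = -15 (t = 3*(-5) = -15)
M(C) = 15/(2*C) (M(C) = (-15/(-2))/C = (-15*(-½))/C = 15/(2*C))
l((3 - 3)/(3 + M(0)), 6)² = 6² = 36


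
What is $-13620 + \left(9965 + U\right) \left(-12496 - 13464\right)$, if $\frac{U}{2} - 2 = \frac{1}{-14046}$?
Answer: $- \frac{1817614597820}{7023} \approx -2.5881 \cdot 10^{8}$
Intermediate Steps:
$U = \frac{28091}{7023}$ ($U = 4 + \frac{2}{-14046} = 4 + 2 \left(- \frac{1}{14046}\right) = 4 - \frac{1}{7023} = \frac{28091}{7023} \approx 3.9999$)
$-13620 + \left(9965 + U\right) \left(-12496 - 13464\right) = -13620 + \left(9965 + \frac{28091}{7023}\right) \left(-12496 - 13464\right) = -13620 + \frac{70012286}{7023} \left(-25960\right) = -13620 - \frac{1817518944560}{7023} = - \frac{1817614597820}{7023}$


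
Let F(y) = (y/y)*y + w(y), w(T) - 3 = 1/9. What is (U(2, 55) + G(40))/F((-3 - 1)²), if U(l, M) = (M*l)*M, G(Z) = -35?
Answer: 54135/172 ≈ 314.74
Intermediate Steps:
w(T) = 28/9 (w(T) = 3 + 1/9 = 3 + ⅑ = 28/9)
U(l, M) = l*M²
F(y) = 28/9 + y (F(y) = (y/y)*y + 28/9 = 1*y + 28/9 = y + 28/9 = 28/9 + y)
(U(2, 55) + G(40))/F((-3 - 1)²) = (2*55² - 35)/(28/9 + (-3 - 1)²) = (2*3025 - 35)/(28/9 + (-4)²) = (6050 - 35)/(28/9 + 16) = 6015/(172/9) = 6015*(9/172) = 54135/172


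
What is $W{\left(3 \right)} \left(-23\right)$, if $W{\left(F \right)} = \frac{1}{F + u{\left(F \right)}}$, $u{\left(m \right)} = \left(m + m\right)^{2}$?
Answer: $- \frac{23}{39} \approx -0.58974$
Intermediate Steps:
$u{\left(m \right)} = 4 m^{2}$ ($u{\left(m \right)} = \left(2 m\right)^{2} = 4 m^{2}$)
$W{\left(F \right)} = \frac{1}{F + 4 F^{2}}$
$W{\left(3 \right)} \left(-23\right) = \frac{1}{3 \left(1 + 4 \cdot 3\right)} \left(-23\right) = \frac{1}{3 \left(1 + 12\right)} \left(-23\right) = \frac{1}{3 \cdot 13} \left(-23\right) = \frac{1}{3} \cdot \frac{1}{13} \left(-23\right) = \frac{1}{39} \left(-23\right) = - \frac{23}{39}$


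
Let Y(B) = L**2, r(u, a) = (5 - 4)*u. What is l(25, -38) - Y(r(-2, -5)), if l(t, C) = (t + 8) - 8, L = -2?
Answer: 21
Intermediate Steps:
r(u, a) = u (r(u, a) = 1*u = u)
l(t, C) = t (l(t, C) = (8 + t) - 8 = t)
Y(B) = 4 (Y(B) = (-2)**2 = 4)
l(25, -38) - Y(r(-2, -5)) = 25 - 1*4 = 25 - 4 = 21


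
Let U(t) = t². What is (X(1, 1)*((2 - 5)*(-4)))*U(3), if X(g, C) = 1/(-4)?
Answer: -27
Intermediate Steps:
X(g, C) = -¼
(X(1, 1)*((2 - 5)*(-4)))*U(3) = -(2 - 5)*(-4)/4*3² = -(-3)*(-4)/4*9 = -¼*12*9 = -3*9 = -27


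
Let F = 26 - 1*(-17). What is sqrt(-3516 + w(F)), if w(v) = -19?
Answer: I*sqrt(3535) ≈ 59.456*I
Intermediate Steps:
F = 43 (F = 26 + 17 = 43)
sqrt(-3516 + w(F)) = sqrt(-3516 - 19) = sqrt(-3535) = I*sqrt(3535)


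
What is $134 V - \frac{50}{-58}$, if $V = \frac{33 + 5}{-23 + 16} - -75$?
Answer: $\frac{1892657}{203} \approx 9323.4$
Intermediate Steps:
$V = \frac{487}{7}$ ($V = \frac{38}{-7} + 75 = 38 \left(- \frac{1}{7}\right) + 75 = - \frac{38}{7} + 75 = \frac{487}{7} \approx 69.571$)
$134 V - \frac{50}{-58} = 134 \cdot \frac{487}{7} - \frac{50}{-58} = \frac{65258}{7} - - \frac{25}{29} = \frac{65258}{7} + \frac{25}{29} = \frac{1892657}{203}$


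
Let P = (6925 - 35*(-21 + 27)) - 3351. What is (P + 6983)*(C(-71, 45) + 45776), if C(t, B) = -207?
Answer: 471502443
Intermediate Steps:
P = 3364 (P = (6925 - 35*6) - 3351 = (6925 - 1*210) - 3351 = (6925 - 210) - 3351 = 6715 - 3351 = 3364)
(P + 6983)*(C(-71, 45) + 45776) = (3364 + 6983)*(-207 + 45776) = 10347*45569 = 471502443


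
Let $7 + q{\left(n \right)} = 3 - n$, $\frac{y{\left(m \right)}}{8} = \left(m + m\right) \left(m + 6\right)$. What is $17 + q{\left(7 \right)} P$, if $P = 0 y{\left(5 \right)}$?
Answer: $17$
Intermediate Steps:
$y{\left(m \right)} = 16 m \left(6 + m\right)$ ($y{\left(m \right)} = 8 \left(m + m\right) \left(m + 6\right) = 8 \cdot 2 m \left(6 + m\right) = 16 m \left(6 + m\right)$)
$P = 0$ ($P = 0 \cdot 16 \cdot 5 \left(6 + 5\right) = 0 \cdot 16 \cdot 5 \cdot 11 = 0 \cdot 880 = 0$)
$q{\left(n \right)} = -4 - n$ ($q{\left(n \right)} = -7 - \left(-3 + n\right) = -4 - n$)
$17 + q{\left(7 \right)} P = 17 + \left(-4 - 7\right) 0 = 17 - 0 = 17 + 0 = 17$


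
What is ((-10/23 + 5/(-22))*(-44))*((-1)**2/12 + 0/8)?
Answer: 335/138 ≈ 2.4275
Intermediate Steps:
((-10/23 + 5/(-22))*(-44))*((-1)**2/12 + 0/8) = ((-10*1/23 + 5*(-1/22))*(-44))*(1*(1/12) + 0*(1/8)) = ((-10/23 - 5/22)*(-44))*(1/12 + 0) = -335/506*(-44)*(1/12) = (670/23)*(1/12) = 335/138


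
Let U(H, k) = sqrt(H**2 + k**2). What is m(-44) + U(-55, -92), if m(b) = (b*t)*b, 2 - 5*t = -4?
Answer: 11616/5 + sqrt(11489) ≈ 2430.4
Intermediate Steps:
t = 6/5 (t = 2/5 - 1/5*(-4) = 2/5 + 4/5 = 6/5 ≈ 1.2000)
m(b) = 6*b**2/5 (m(b) = (b*(6/5))*b = (6*b/5)*b = 6*b**2/5)
m(-44) + U(-55, -92) = (6/5)*(-44)**2 + sqrt((-55)**2 + (-92)**2) = (6/5)*1936 + sqrt(3025 + 8464) = 11616/5 + sqrt(11489)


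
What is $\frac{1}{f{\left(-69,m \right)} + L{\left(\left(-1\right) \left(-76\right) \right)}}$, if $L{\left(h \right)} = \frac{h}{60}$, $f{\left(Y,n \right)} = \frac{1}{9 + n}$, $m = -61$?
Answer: $\frac{780}{973} \approx 0.80164$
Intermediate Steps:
$L{\left(h \right)} = \frac{h}{60}$ ($L{\left(h \right)} = h \frac{1}{60} = \frac{h}{60}$)
$\frac{1}{f{\left(-69,m \right)} + L{\left(\left(-1\right) \left(-76\right) \right)}} = \frac{1}{\frac{1}{9 - 61} + \frac{\left(-1\right) \left(-76\right)}{60}} = \frac{1}{\frac{1}{-52} + \frac{1}{60} \cdot 76} = \frac{1}{- \frac{1}{52} + \frac{19}{15}} = \frac{1}{\frac{973}{780}} = \frac{780}{973}$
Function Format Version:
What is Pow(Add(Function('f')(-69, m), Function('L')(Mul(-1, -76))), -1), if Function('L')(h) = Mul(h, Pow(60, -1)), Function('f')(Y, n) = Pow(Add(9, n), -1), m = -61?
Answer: Rational(780, 973) ≈ 0.80164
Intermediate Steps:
Function('L')(h) = Mul(Rational(1, 60), h) (Function('L')(h) = Mul(h, Rational(1, 60)) = Mul(Rational(1, 60), h))
Pow(Add(Function('f')(-69, m), Function('L')(Mul(-1, -76))), -1) = Pow(Add(Pow(Add(9, -61), -1), Mul(Rational(1, 60), Mul(-1, -76))), -1) = Pow(Add(Pow(-52, -1), Mul(Rational(1, 60), 76)), -1) = Pow(Add(Rational(-1, 52), Rational(19, 15)), -1) = Pow(Rational(973, 780), -1) = Rational(780, 973)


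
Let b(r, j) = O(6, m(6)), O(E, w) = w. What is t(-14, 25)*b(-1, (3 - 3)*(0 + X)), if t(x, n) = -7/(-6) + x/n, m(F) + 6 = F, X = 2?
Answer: 0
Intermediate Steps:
m(F) = -6 + F
t(x, n) = 7/6 + x/n (t(x, n) = -7*(-1/6) + x/n = 7/6 + x/n)
b(r, j) = 0 (b(r, j) = -6 + 6 = 0)
t(-14, 25)*b(-1, (3 - 3)*(0 + X)) = (7/6 - 14/25)*0 = (91/150)*0 = 0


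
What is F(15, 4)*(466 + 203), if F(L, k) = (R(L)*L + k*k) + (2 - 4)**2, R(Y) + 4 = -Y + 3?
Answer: -147180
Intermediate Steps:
R(Y) = -1 - Y (R(Y) = -4 + (-Y + 3) = -4 + (3 - Y) = -1 - Y)
F(L, k) = 4 + k**2 + L*(-1 - L) (F(L, k) = ((-1 - L)*L + k*k) + (2 - 4)**2 = (L*(-1 - L) + k**2) + (-2)**2 = (k**2 + L*(-1 - L)) + 4 = 4 + k**2 + L*(-1 - L))
F(15, 4)*(466 + 203) = (4 + 4**2 - 1*15*(1 + 15))*(466 + 203) = (4 + 16 - 1*15*16)*669 = (4 + 16 - 240)*669 = -220*669 = -147180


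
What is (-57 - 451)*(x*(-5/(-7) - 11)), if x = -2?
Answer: -73152/7 ≈ -10450.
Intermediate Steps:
(-57 - 451)*(x*(-5/(-7) - 11)) = (-57 - 451)*(-2*(-5/(-7) - 11)) = -(-1016)*(-5*(-⅐) - 11) = -(-1016)*(5/7 - 11) = -(-1016)*(-72)/7 = -508*144/7 = -73152/7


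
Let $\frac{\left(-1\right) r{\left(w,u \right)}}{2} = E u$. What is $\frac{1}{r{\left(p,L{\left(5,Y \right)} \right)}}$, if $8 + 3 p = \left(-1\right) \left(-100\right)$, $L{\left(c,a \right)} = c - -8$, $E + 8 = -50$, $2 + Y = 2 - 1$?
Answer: $\frac{1}{1508} \approx 0.00066313$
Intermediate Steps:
$Y = -1$ ($Y = -2 + \left(2 - 1\right) = -2 + 1 = -1$)
$E = -58$ ($E = -8 - 50 = -58$)
$L{\left(c,a \right)} = 8 + c$ ($L{\left(c,a \right)} = c + 8 = 8 + c$)
$p = \frac{92}{3}$ ($p = - \frac{8}{3} + \frac{\left(-1\right) \left(-100\right)}{3} = - \frac{8}{3} + \frac{1}{3} \cdot 100 = - \frac{8}{3} + \frac{100}{3} = \frac{92}{3} \approx 30.667$)
$r{\left(w,u \right)} = 116 u$ ($r{\left(w,u \right)} = - 2 \left(- 58 u\right) = 116 u$)
$\frac{1}{r{\left(p,L{\left(5,Y \right)} \right)}} = \frac{1}{116 \left(8 + 5\right)} = \frac{1}{116 \cdot 13} = \frac{1}{1508}$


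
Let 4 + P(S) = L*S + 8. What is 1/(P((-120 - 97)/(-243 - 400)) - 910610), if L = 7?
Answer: -643/585518139 ≈ -1.0982e-6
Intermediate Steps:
P(S) = 4 + 7*S (P(S) = -4 + (7*S + 8) = -4 + (8 + 7*S) = 4 + 7*S)
1/(P((-120 - 97)/(-243 - 400)) - 910610) = 1/((4 + 7*((-120 - 97)/(-243 - 400))) - 910610) = 1/((4 + 7*(-217/(-643))) - 910610) = 1/((4 + 7*(-217*(-1/643))) - 910610) = 1/((4 + 7*(217/643)) - 910610) = 1/((4 + 1519/643) - 910610) = 1/(4091/643 - 910610) = 1/(-585518139/643) = -643/585518139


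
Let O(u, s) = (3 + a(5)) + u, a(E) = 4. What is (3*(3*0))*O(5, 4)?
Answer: 0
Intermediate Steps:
O(u, s) = 7 + u (O(u, s) = (3 + 4) + u = 7 + u)
(3*(3*0))*O(5, 4) = (3*(3*0))*(7 + 5) = (3*0)*12 = 0*12 = 0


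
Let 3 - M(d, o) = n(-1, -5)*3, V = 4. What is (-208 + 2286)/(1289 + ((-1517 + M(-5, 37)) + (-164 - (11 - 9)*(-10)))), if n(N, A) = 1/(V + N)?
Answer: -1039/185 ≈ -5.6162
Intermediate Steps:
n(N, A) = 1/(4 + N)
M(d, o) = 2 (M(d, o) = 3 - 3/(4 - 1) = 3 - 3/3 = 3 - 1*1 = 3 - 1 = 2)
(-208 + 2286)/(1289 + ((-1517 + M(-5, 37)) + (-164 - (11 - 9)*(-10)))) = (-208 + 2286)/(1289 + ((-1517 + 2) + (-164 - (11 - 9)*(-10)))) = 2078/(1289 + (-1515 + (-164 - 2*(-10)))) = 2078/(1289 + (-1515 + (-164 - 1*(-20)))) = 2078/(1289 + (-1515 + (-164 + 20))) = 2078/(1289 + (-1515 - 144)) = 2078/(1289 - 1659) = 2078/(-370) = 2078*(-1/370) = -1039/185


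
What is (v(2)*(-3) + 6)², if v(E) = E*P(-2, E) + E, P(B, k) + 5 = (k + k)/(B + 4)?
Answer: 324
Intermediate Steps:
P(B, k) = -5 + 2*k/(4 + B) (P(B, k) = -5 + (k + k)/(B + 4) = -5 + (2*k)/(4 + B) = -5 + 2*k/(4 + B))
v(E) = E + E*(-5 + E) (v(E) = E*((-20 - 5*(-2) + 2*E)/(4 - 2)) + E = E*((-20 + 10 + 2*E)/2) + E = E*((-10 + 2*E)/2) + E = E*(-5 + E) + E = E + E*(-5 + E))
(v(2)*(-3) + 6)² = ((2*(-4 + 2))*(-3) + 6)² = ((2*(-2))*(-3) + 6)² = (-4*(-3) + 6)² = (12 + 6)² = 18² = 324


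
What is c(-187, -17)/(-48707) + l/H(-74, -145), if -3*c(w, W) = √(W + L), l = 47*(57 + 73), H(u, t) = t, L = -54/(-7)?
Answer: -1222/29 + I*√455/1022847 ≈ -42.138 + 2.0854e-5*I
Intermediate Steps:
L = 54/7 (L = -54*(-⅐) = 54/7 ≈ 7.7143)
l = 6110 (l = 47*130 = 6110)
c(w, W) = -√(54/7 + W)/3 (c(w, W) = -√(W + 54/7)/3 = -√(54/7 + W)/3)
c(-187, -17)/(-48707) + l/H(-74, -145) = -√(378 + 49*(-17))/21/(-48707) + 6110/(-145) = -√(378 - 833)/21*(-1/48707) + 6110*(-1/145) = -I*√455/21*(-1/48707) - 1222/29 = I*√455/1022847 - 1222/29 = -1222/29 + I*√455/1022847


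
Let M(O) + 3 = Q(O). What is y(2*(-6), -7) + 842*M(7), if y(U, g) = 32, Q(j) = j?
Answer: 3400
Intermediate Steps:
M(O) = -3 + O
y(2*(-6), -7) + 842*M(7) = 32 + 842*(-3 + 7) = 32 + 842*4 = 32 + 3368 = 3400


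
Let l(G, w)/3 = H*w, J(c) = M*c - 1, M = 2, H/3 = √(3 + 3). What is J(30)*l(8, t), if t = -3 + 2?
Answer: -531*√6 ≈ -1300.7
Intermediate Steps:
H = 3*√6 (H = 3*√(3 + 3) = 3*√6 ≈ 7.3485)
t = -1
J(c) = -1 + 2*c (J(c) = 2*c - 1 = -1 + 2*c)
l(G, w) = 9*w*√6 (l(G, w) = 3*((3*√6)*w) = 3*(3*w*√6) = 9*w*√6)
J(30)*l(8, t) = (-1 + 2*30)*(9*(-1)*√6) = (-1 + 60)*(-9*√6) = 59*(-9*√6) = -531*√6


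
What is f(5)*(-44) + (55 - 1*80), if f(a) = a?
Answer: -245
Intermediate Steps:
f(5)*(-44) + (55 - 1*80) = 5*(-44) + (55 - 1*80) = -220 + (55 - 80) = -220 - 25 = -245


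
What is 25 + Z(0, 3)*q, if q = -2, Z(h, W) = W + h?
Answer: 19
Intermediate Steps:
25 + Z(0, 3)*q = 25 + (3 + 0)*(-2) = 25 + 3*(-2) = 25 - 6 = 19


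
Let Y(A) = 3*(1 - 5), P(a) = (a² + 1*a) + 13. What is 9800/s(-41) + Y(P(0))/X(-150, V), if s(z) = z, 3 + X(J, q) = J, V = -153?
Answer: -499636/2091 ≈ -238.95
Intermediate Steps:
P(a) = 13 + a + a² (P(a) = (a² + a) + 13 = (a + a²) + 13 = 13 + a + a²)
X(J, q) = -3 + J
Y(A) = -12 (Y(A) = 3*(-4) = -12)
9800/s(-41) + Y(P(0))/X(-150, V) = 9800/(-41) - 12/(-3 - 150) = 9800*(-1/41) - 12/(-153) = -9800/41 - 12*(-1/153) = -9800/41 + 4/51 = -499636/2091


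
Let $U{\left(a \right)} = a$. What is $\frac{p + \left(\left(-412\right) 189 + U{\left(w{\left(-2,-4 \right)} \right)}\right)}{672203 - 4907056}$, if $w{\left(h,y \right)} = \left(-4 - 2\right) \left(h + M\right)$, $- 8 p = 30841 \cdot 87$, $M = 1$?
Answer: $\frac{3306063}{33878824} \approx 0.097585$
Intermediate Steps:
$p = - \frac{2683167}{8}$ ($p = - \frac{30841 \cdot 87}{8} = \left(- \frac{1}{8}\right) 2683167 = - \frac{2683167}{8} \approx -3.354 \cdot 10^{5}$)
$w{\left(h,y \right)} = -6 - 6 h$ ($w{\left(h,y \right)} = \left(-4 - 2\right) \left(h + 1\right) = - 6 \left(1 + h\right) = -6 - 6 h$)
$\frac{p + \left(\left(-412\right) 189 + U{\left(w{\left(-2,-4 \right)} \right)}\right)}{672203 - 4907056} = \frac{- \frac{2683167}{8} - 77862}{672203 - 4907056} = \frac{- \frac{2683167}{8} + \left(-77868 + \left(-6 + 12\right)\right)}{-4234853} = \left(- \frac{2683167}{8} + \left(-77868 + 6\right)\right) \left(- \frac{1}{4234853}\right) = \left(- \frac{2683167}{8} - 77862\right) \left(- \frac{1}{4234853}\right) = \left(- \frac{3306063}{8}\right) \left(- \frac{1}{4234853}\right) = \frac{3306063}{33878824}$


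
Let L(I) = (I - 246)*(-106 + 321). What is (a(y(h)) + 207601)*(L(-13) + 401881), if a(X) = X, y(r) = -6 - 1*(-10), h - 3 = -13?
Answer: 71872020580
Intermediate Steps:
h = -10 (h = 3 - 13 = -10)
L(I) = -52890 + 215*I (L(I) = (-246 + I)*215 = -52890 + 215*I)
y(r) = 4 (y(r) = -6 + 10 = 4)
(a(y(h)) + 207601)*(L(-13) + 401881) = (4 + 207601)*((-52890 + 215*(-13)) + 401881) = 207605*((-52890 - 2795) + 401881) = 207605*(-55685 + 401881) = 207605*346196 = 71872020580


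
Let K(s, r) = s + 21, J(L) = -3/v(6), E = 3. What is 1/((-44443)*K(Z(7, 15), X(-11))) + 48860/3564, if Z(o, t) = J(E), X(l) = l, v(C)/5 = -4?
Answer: 25514946535/1861139511 ≈ 13.709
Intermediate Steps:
v(C) = -20 (v(C) = 5*(-4) = -20)
J(L) = 3/20 (J(L) = -3/(-20) = -3*(-1/20) = 3/20)
Z(o, t) = 3/20
K(s, r) = 21 + s
1/((-44443)*K(Z(7, 15), X(-11))) + 48860/3564 = 1/((-44443)*(21 + 3/20)) + 48860/3564 = -1/(44443*423/20) + 48860*(1/3564) = -1/44443*20/423 + 12215/891 = -20/18799389 + 12215/891 = 25514946535/1861139511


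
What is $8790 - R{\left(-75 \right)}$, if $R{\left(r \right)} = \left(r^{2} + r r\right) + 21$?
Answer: $-2481$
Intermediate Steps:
$R{\left(r \right)} = 21 + 2 r^{2}$ ($R{\left(r \right)} = \left(r^{2} + r^{2}\right) + 21 = 2 r^{2} + 21 = 21 + 2 r^{2}$)
$8790 - R{\left(-75 \right)} = 8790 - \left(21 + 2 \left(-75\right)^{2}\right) = 8790 - \left(21 + 2 \cdot 5625\right) = 8790 - \left(21 + 11250\right) = 8790 - 11271 = -2481$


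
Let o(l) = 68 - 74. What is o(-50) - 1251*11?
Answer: -13767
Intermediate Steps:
o(l) = -6
o(-50) - 1251*11 = -6 - 1251*11 = -6 - 13761 = -13767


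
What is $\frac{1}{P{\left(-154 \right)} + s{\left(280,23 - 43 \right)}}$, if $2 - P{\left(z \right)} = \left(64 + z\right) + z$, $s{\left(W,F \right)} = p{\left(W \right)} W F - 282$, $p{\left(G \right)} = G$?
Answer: $- \frac{1}{1568036} \approx -6.3774 \cdot 10^{-7}$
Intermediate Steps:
$s{\left(W,F \right)} = -282 + F W^{2}$ ($s{\left(W,F \right)} = W W F - 282 = W^{2} F - 282 = F W^{2} - 282 = -282 + F W^{2}$)
$P{\left(z \right)} = -62 - 2 z$ ($P{\left(z \right)} = 2 - \left(\left(64 + z\right) + z\right) = 2 - \left(64 + 2 z\right) = -62 - 2 z$)
$\frac{1}{P{\left(-154 \right)} + s{\left(280,23 - 43 \right)}} = \frac{1}{\left(-62 - -308\right) + \left(-282 + \left(23 - 43\right) 280^{2}\right)} = \frac{1}{\left(-62 + 308\right) - 1568282} = \frac{1}{246 - 1568282} = \frac{1}{-1568036} = - \frac{1}{1568036}$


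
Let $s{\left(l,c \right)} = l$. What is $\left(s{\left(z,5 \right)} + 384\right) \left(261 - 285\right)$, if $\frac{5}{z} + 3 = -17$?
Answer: $-9210$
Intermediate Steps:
$z = - \frac{1}{4}$ ($z = \frac{5}{-3 - 17} = \frac{5}{-20} = 5 \left(- \frac{1}{20}\right) = - \frac{1}{4} \approx -0.25$)
$\left(s{\left(z,5 \right)} + 384\right) \left(261 - 285\right) = \left(- \frac{1}{4} + 384\right) \left(261 - 285\right) = \frac{1535}{4} \left(-24\right) = -9210$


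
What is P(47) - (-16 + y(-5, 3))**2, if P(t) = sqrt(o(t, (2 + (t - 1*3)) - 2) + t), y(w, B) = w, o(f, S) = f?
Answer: -441 + sqrt(94) ≈ -431.30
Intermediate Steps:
P(t) = sqrt(2)*sqrt(t) (P(t) = sqrt(t + t) = sqrt(2*t) = sqrt(2)*sqrt(t))
P(47) - (-16 + y(-5, 3))**2 = sqrt(2)*sqrt(47) - (-16 - 5)**2 = sqrt(94) - 1*(-21)**2 = sqrt(94) - 1*441 = sqrt(94) - 441 = -441 + sqrt(94)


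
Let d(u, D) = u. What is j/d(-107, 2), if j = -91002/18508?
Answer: 45501/990178 ≈ 0.045952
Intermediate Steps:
j = -45501/9254 (j = -91002*1/18508 = -45501/9254 ≈ -4.9169)
j/d(-107, 2) = -45501/9254/(-107) = -45501/9254*(-1/107) = 45501/990178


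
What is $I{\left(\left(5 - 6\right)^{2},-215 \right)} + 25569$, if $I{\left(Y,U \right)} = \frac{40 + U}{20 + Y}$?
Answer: $\frac{76682}{3} \approx 25561.0$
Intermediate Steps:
$I{\left(Y,U \right)} = \frac{40 + U}{20 + Y}$
$I{\left(\left(5 - 6\right)^{2},-215 \right)} + 25569 = \frac{40 - 215}{20 + \left(5 - 6\right)^{2}} + 25569 = \frac{1}{20 + \left(-1\right)^{2}} \left(-175\right) + 25569 = \frac{1}{20 + 1} \left(-175\right) + 25569 = \frac{1}{21} \left(-175\right) + 25569 = - \frac{25}{3} + 25569 = \frac{76682}{3}$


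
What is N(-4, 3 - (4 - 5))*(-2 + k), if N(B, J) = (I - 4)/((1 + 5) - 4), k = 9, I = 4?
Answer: 0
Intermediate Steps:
N(B, J) = 0 (N(B, J) = (4 - 4)/((1 + 5) - 4) = 0/(6 - 4) = 0/2 = 0*(½) = 0)
N(-4, 3 - (4 - 5))*(-2 + k) = 0*(-2 + 9) = 0*7 = 0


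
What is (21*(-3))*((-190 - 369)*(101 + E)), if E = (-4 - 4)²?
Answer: 5810805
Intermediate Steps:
E = 64 (E = (-8)² = 64)
(21*(-3))*((-190 - 369)*(101 + E)) = (21*(-3))*((-190 - 369)*(101 + 64)) = -(-35217)*165 = -63*(-92235) = 5810805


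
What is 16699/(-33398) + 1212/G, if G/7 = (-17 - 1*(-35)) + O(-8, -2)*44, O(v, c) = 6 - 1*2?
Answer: 533/1358 ≈ 0.39249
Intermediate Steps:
O(v, c) = 4 (O(v, c) = 6 - 2 = 4)
G = 1358 (G = 7*((-17 - 1*(-35)) + 4*44) = 7*((-17 + 35) + 176) = 7*(18 + 176) = 7*194 = 1358)
16699/(-33398) + 1212/G = 16699/(-33398) + 1212/1358 = 16699*(-1/33398) + 1212*(1/1358) = -½ + 606/679 = 533/1358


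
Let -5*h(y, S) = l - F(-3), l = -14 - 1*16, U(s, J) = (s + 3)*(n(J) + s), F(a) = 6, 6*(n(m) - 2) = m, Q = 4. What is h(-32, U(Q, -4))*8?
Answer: 288/5 ≈ 57.600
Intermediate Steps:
n(m) = 2 + m/6
U(s, J) = (3 + s)*(2 + s + J/6) (U(s, J) = (s + 3)*((2 + J/6) + s) = (3 + s)*(2 + s + J/6))
l = -30 (l = -14 - 16 = -30)
h(y, S) = 36/5 (h(y, S) = -(-30 - 1*6)/5 = -(-30 - 6)/5 = -⅕*(-36) = 36/5)
h(-32, U(Q, -4))*8 = (36/5)*8 = 288/5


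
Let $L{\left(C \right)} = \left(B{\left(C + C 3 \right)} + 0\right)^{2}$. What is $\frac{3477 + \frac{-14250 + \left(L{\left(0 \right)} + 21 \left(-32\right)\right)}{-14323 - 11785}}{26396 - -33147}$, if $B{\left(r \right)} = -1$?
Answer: $\frac{90792437}{1554548644} \approx 0.058404$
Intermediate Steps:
$L{\left(C \right)} = 1$ ($L{\left(C \right)} = \left(-1 + 0\right)^{2} = \left(-1\right)^{2} = 1$)
$\frac{3477 + \frac{-14250 + \left(L{\left(0 \right)} + 21 \left(-32\right)\right)}{-14323 - 11785}}{26396 - -33147} = \frac{3477 + \frac{-14250 + \left(1 + 21 \left(-32\right)\right)}{-14323 - 11785}}{26396 - -33147} = \frac{3477 + \frac{-14250 + \left(1 - 672\right)}{-26108}}{26396 + 33147} = \frac{3477 + \left(-14250 - 671\right) \left(- \frac{1}{26108}\right)}{59543} = \left(3477 - - \frac{14921}{26108}\right) \frac{1}{59543} = \left(3477 + \frac{14921}{26108}\right) \frac{1}{59543} = \frac{90792437}{26108} \cdot \frac{1}{59543} = \frac{90792437}{1554548644}$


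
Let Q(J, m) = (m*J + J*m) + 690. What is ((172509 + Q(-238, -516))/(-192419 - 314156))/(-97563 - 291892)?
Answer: 83763/39457633325 ≈ 2.1229e-6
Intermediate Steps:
Q(J, m) = 690 + 2*J*m (Q(J, m) = (J*m + J*m) + 690 = 2*J*m + 690 = 690 + 2*J*m)
((172509 + Q(-238, -516))/(-192419 - 314156))/(-97563 - 291892) = ((172509 + (690 + 2*(-238)*(-516)))/(-192419 - 314156))/(-97563 - 291892) = ((172509 + (690 + 245616))/(-506575))/(-389455) = ((172509 + 246306)*(-1/506575))*(-1/389455) = (418815*(-1/506575))*(-1/389455) = -83763/101315*(-1/389455) = 83763/39457633325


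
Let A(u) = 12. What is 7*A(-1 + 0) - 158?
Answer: -74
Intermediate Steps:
7*A(-1 + 0) - 158 = 7*12 - 158 = 84 - 158 = -74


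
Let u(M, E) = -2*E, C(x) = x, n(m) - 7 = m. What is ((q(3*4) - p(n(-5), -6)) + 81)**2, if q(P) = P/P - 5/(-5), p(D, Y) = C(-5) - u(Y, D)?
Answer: 7056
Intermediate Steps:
n(m) = 7 + m
p(D, Y) = -5 + 2*D (p(D, Y) = -5 - (-2)*D = -5 + 2*D)
q(P) = 2 (q(P) = 1 - 5*(-1/5) = 1 + 1 = 2)
((q(3*4) - p(n(-5), -6)) + 81)**2 = ((2 - (-5 + 2*(7 - 5))) + 81)**2 = ((2 - (-5 + 2*2)) + 81)**2 = ((2 - (-5 + 4)) + 81)**2 = ((2 - 1*(-1)) + 81)**2 = ((2 + 1) + 81)**2 = (3 + 81)**2 = 84**2 = 7056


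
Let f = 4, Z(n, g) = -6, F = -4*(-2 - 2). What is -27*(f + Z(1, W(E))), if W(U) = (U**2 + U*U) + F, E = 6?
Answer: 54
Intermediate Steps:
F = 16 (F = -4*(-4) = 16)
W(U) = 16 + 2*U**2 (W(U) = (U**2 + U*U) + 16 = (U**2 + U**2) + 16 = 2*U**2 + 16 = 16 + 2*U**2)
-27*(f + Z(1, W(E))) = -27*(4 - 6) = -27*(-2) = 54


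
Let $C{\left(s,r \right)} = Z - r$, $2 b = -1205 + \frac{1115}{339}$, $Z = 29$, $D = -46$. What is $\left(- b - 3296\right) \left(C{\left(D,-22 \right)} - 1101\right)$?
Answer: $\frac{319778900}{113} \approx 2.8299 \cdot 10^{6}$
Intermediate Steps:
$b = - \frac{203690}{339}$ ($b = \frac{-1205 + \frac{1115}{339}}{2} = \frac{1}{2} \left(- \frac{407380}{339}\right) = - \frac{203690}{339} \approx -600.86$)
$C{\left(s,r \right)} = 29 - r$
$\left(- b - 3296\right) \left(C{\left(D,-22 \right)} - 1101\right) = \left(\left(-1\right) \left(- \frac{203690}{339}\right) - 3296\right) \left(\left(29 - -22\right) - 1101\right) = \left(\frac{203690}{339} - 3296\right) \left(\left(29 + 22\right) - 1101\right) = - \frac{913654 \left(51 - 1101\right)}{339} = \left(- \frac{913654}{339}\right) \left(-1050\right) = \frac{319778900}{113}$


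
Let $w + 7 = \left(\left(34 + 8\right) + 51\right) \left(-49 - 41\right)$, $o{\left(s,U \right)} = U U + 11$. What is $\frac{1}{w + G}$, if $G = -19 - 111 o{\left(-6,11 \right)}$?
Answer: $- \frac{1}{23048} \approx -4.3388 \cdot 10^{-5}$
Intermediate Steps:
$o{\left(s,U \right)} = 11 + U^{2}$ ($o{\left(s,U \right)} = U^{2} + 11 = 11 + U^{2}$)
$w = -8377$ ($w = -7 + \left(\left(34 + 8\right) + 51\right) \left(-49 - 41\right) = -7 + \left(42 + 51\right) \left(-90\right) = -7 + 93 \left(-90\right) = -7 - 8370 = -8377$)
$G = -14671$ ($G = -19 - 111 \left(11 + 11^{2}\right) = -19 - 111 \left(11 + 121\right) = -19 - 14652 = -14671$)
$\frac{1}{w + G} = \frac{1}{-8377 - 14671} = \frac{1}{-23048} = - \frac{1}{23048}$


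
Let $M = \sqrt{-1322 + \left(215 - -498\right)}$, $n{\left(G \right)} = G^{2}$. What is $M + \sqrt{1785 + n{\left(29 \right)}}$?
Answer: $\sqrt{2626} + i \sqrt{609} \approx 51.245 + 24.678 i$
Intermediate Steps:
$M = i \sqrt{609}$ ($M = \sqrt{-1322 + \left(215 + 498\right)} = \sqrt{-1322 + 713} = \sqrt{-609} = i \sqrt{609} \approx 24.678 i$)
$M + \sqrt{1785 + n{\left(29 \right)}} = i \sqrt{609} + \sqrt{1785 + 29^{2}} = i \sqrt{609} + \sqrt{1785 + 841} = i \sqrt{609} + \sqrt{2626} = \sqrt{2626} + i \sqrt{609}$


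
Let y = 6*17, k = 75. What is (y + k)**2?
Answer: 31329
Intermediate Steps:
y = 102
(y + k)**2 = (102 + 75)**2 = 177**2 = 31329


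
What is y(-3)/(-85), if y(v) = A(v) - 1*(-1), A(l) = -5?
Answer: 4/85 ≈ 0.047059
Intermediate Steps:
y(v) = -4 (y(v) = -5 - 1*(-1) = -5 + 1 = -4)
y(-3)/(-85) = -4/(-85) = -4*(-1/85) = 4/85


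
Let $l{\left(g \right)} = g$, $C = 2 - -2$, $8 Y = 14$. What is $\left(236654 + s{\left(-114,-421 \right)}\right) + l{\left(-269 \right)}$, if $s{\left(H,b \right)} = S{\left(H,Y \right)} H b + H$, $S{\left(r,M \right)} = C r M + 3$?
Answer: $-37918959$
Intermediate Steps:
$Y = \frac{7}{4}$ ($Y = \frac{1}{8} \cdot 14 = \frac{7}{4} \approx 1.75$)
$C = 4$ ($C = 2 + 2 = 4$)
$S{\left(r,M \right)} = 3 + 4 M r$ ($S{\left(r,M \right)} = 4 r M + 3 = 4 M r + 3 = 3 + 4 M r$)
$s{\left(H,b \right)} = H + H b \left(3 + 7 H\right)$ ($s{\left(H,b \right)} = \left(3 + 4 \cdot \frac{7}{4} H\right) H b + H = \left(3 + 7 H\right) H b + H = H \left(3 + 7 H\right) b + H = H b \left(3 + 7 H\right) + H = H + H b \left(3 + 7 H\right)$)
$\left(236654 + s{\left(-114,-421 \right)}\right) + l{\left(-269 \right)} = \left(236654 - 114 \left(1 - 421 \left(3 + 7 \left(-114\right)\right)\right)\right) - 269 = \left(236654 - 114 \left(1 - 421 \left(3 - 798\right)\right)\right) - 269 = \left(236654 - 114 \left(1 - -334695\right)\right) - 269 = \left(236654 - 114 \left(1 + 334695\right)\right) - 269 = \left(236654 - 38155344\right) - 269 = -37918690 - 269 = -37918959$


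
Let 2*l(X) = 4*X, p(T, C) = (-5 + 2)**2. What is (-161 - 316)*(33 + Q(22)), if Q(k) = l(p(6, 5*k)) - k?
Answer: -13833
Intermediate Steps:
p(T, C) = 9 (p(T, C) = (-3)**2 = 9)
l(X) = 2*X (l(X) = (4*X)/2 = 2*X)
Q(k) = 18 - k (Q(k) = 2*9 - k = 18 - k)
(-161 - 316)*(33 + Q(22)) = (-161 - 316)*(33 + (18 - 1*22)) = -477*(33 + (18 - 22)) = -477*(33 - 4) = -477*29 = -13833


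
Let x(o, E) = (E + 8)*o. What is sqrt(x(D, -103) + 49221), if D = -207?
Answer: 3*sqrt(7654) ≈ 262.46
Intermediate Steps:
x(o, E) = o*(8 + E) (x(o, E) = (8 + E)*o = o*(8 + E))
sqrt(x(D, -103) + 49221) = sqrt(-207*(8 - 103) + 49221) = sqrt(-207*(-95) + 49221) = sqrt(19665 + 49221) = sqrt(68886) = 3*sqrt(7654)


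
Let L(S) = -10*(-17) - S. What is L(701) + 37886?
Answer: 37355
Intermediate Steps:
L(S) = 170 - S
L(701) + 37886 = (170 - 1*701) + 37886 = (170 - 701) + 37886 = -531 + 37886 = 37355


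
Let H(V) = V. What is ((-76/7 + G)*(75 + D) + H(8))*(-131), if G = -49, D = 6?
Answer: 4438673/7 ≈ 6.3410e+5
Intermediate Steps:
((-76/7 + G)*(75 + D) + H(8))*(-131) = ((-76/7 - 49)*(75 + 6) + 8)*(-131) = ((-76*⅐ - 49)*81 + 8)*(-131) = ((-76/7 - 49)*81 + 8)*(-131) = (-419/7*81 + 8)*(-131) = (-33939/7 + 8)*(-131) = -33883/7*(-131) = 4438673/7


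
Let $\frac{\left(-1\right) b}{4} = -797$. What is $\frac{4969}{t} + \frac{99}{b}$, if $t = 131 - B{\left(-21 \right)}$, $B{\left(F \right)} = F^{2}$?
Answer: $- \frac{7905241}{494140} \approx -15.998$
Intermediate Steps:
$b = 3188$ ($b = \left(-4\right) \left(-797\right) = 3188$)
$t = -310$ ($t = 131 - \left(-21\right)^{2} = 131 - 441 = -310$)
$\frac{4969}{t} + \frac{99}{b} = \frac{4969}{-310} + \frac{99}{3188} = 4969 \left(- \frac{1}{310}\right) + 99 \cdot \frac{1}{3188} = - \frac{4969}{310} + \frac{99}{3188} = - \frac{7905241}{494140}$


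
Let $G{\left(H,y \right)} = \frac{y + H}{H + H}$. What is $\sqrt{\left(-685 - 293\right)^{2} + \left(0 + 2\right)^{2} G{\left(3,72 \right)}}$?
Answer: $\sqrt{956534} \approx 978.03$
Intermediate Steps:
$G{\left(H,y \right)} = \frac{H + y}{2 H}$
$\sqrt{\left(-685 - 293\right)^{2} + \left(0 + 2\right)^{2} G{\left(3,72 \right)}} = \sqrt{\left(-685 - 293\right)^{2} + \left(0 + 2\right)^{2} \frac{3 + 72}{2 \cdot 3}} = \sqrt{\left(-978\right)^{2} + 2^{2} \cdot \frac{1}{2} \cdot \frac{1}{3} \cdot 75} = \sqrt{956484 + 4 \cdot \frac{25}{2}} = \sqrt{956484 + 50} = \sqrt{956534}$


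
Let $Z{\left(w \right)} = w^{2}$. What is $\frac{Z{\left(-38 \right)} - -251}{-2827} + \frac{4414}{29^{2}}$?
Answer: $\frac{11052883}{2377507} \approx 4.6489$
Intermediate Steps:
$\frac{Z{\left(-38 \right)} - -251}{-2827} + \frac{4414}{29^{2}} = \frac{\left(-38\right)^{2} - -251}{-2827} + \frac{4414}{29^{2}} = \left(1444 + 251\right) \left(- \frac{1}{2827}\right) + \frac{4414}{841} = 1695 \left(- \frac{1}{2827}\right) + 4414 \cdot \frac{1}{841} = - \frac{1695}{2827} + \frac{4414}{841} = \frac{11052883}{2377507}$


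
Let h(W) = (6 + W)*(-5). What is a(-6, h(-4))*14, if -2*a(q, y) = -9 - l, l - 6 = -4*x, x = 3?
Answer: 21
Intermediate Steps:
h(W) = -30 - 5*W
l = -6 (l = 6 - 4*3 = 6 - 12 = -6)
a(q, y) = 3/2 (a(q, y) = -(-9 - 1*(-6))/2 = -(-9 + 6)/2 = -1/2*(-3) = 3/2)
a(-6, h(-4))*14 = (3/2)*14 = 21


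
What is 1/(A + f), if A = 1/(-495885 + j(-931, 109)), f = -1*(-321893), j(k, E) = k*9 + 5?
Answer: 504259/162317442286 ≈ 3.1066e-6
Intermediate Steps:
j(k, E) = 5 + 9*k (j(k, E) = 9*k + 5 = 5 + 9*k)
f = 321893
A = -1/504259 (A = 1/(-495885 + (5 + 9*(-931))) = 1/(-495885 + (5 - 8379)) = 1/(-495885 - 8374) = 1/(-504259) = -1/504259 ≈ -1.9831e-6)
1/(A + f) = 1/(-1/504259 + 321893) = 1/(162317442286/504259) = 504259/162317442286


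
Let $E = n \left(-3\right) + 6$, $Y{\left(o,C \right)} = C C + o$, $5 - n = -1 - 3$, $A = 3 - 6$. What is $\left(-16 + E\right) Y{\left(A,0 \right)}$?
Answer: $111$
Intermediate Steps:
$A = -3$ ($A = 3 - 6 = -3$)
$n = 9$ ($n = 5 - \left(-1 - 3\right) = 5 - -4 = 5 + 4 = 9$)
$Y{\left(o,C \right)} = o + C^{2}$ ($Y{\left(o,C \right)} = C^{2} + o = o + C^{2}$)
$E = -21$ ($E = 9 \left(-3\right) + 6 = -27 + 6 = -21$)
$\left(-16 + E\right) Y{\left(A,0 \right)} = \left(-16 - 21\right) \left(-3 + 0^{2}\right) = - 37 \left(-3 + 0\right) = \left(-37\right) \left(-3\right) = 111$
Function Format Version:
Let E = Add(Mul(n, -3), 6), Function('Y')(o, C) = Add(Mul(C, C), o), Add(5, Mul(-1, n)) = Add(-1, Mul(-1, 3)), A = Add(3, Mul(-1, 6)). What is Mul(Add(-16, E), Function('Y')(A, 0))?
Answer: 111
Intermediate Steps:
A = -3 (A = Add(3, -6) = -3)
n = 9 (n = Add(5, Mul(-1, Add(-1, Mul(-1, 3)))) = Add(5, Mul(-1, Add(-1, -3))) = Add(5, Mul(-1, -4)) = Add(5, 4) = 9)
Function('Y')(o, C) = Add(o, Pow(C, 2)) (Function('Y')(o, C) = Add(Pow(C, 2), o) = Add(o, Pow(C, 2)))
E = -21 (E = Add(Mul(9, -3), 6) = Add(-27, 6) = -21)
Mul(Add(-16, E), Function('Y')(A, 0)) = Mul(Add(-16, -21), Add(-3, Pow(0, 2))) = Mul(-37, Add(-3, 0)) = Mul(-37, -3) = 111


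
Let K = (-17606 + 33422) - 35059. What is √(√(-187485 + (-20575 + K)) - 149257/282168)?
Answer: √(-1169876366 + 2211632784*I*√227303)/47028 ≈ 15.431 + 15.448*I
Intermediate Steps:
K = -19243 (K = 15816 - 35059 = -19243)
√(√(-187485 + (-20575 + K)) - 149257/282168) = √(√(-187485 + (-20575 - 19243)) - 149257/282168) = √(√(-187485 - 39818) - 149257*1/282168) = √(√(-227303) - 149257/282168) = √(I*√227303 - 149257/282168) = √(-149257/282168 + I*√227303)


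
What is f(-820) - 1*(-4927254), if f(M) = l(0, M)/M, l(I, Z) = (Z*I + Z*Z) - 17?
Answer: 4039675897/820 ≈ 4.9264e+6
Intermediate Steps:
l(I, Z) = -17 + Z² + I*Z (l(I, Z) = (I*Z + Z²) - 17 = (Z² + I*Z) - 17 = -17 + Z² + I*Z)
f(M) = (-17 + M²)/M (f(M) = (-17 + M² + 0*M)/M = (-17 + M² + 0)/M = (-17 + M²)/M)
f(-820) - 1*(-4927254) = (-820 - 17/(-820)) - 1*(-4927254) = (-820 - 17*(-1/820)) + 4927254 = (-820 + 17/820) + 4927254 = -672383/820 + 4927254 = 4039675897/820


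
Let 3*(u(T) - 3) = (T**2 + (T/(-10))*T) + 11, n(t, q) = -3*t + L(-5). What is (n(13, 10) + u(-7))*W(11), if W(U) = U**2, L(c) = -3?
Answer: -74899/30 ≈ -2496.6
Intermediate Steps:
n(t, q) = -3 - 3*t (n(t, q) = -3*t - 3 = -3 - 3*t)
u(T) = 20/3 + 3*T**2/10 (u(T) = 3 + ((T**2 + (T/(-10))*T) + 11)/3 = 3 + ((T**2 + (T*(-1/10))*T) + 11)/3 = 3 + ((T**2 + (-T/10)*T) + 11)/3 = 3 + ((T**2 - T**2/10) + 11)/3 = 3 + (9*T**2/10 + 11)/3 = 3 + (11 + 9*T**2/10)/3 = 3 + (11/3 + 3*T**2/10) = 20/3 + 3*T**2/10)
(n(13, 10) + u(-7))*W(11) = ((-3 - 3*13) + (20/3 + (3/10)*(-7)**2))*11**2 = ((-3 - 39) + (20/3 + (3/10)*49))*121 = (-42 + (20/3 + 147/10))*121 = (-42 + 641/30)*121 = -619/30*121 = -74899/30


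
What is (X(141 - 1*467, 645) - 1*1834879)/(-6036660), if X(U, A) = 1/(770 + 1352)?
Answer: 432623693/1423310280 ≈ 0.30396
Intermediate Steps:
X(U, A) = 1/2122
(X(141 - 1*467, 645) - 1*1834879)/(-6036660) = (1/2122 - 1*1834879)/(-6036660) = (1/2122 - 1834879)*(-1/6036660) = -3893613237/2122*(-1/6036660) = 432623693/1423310280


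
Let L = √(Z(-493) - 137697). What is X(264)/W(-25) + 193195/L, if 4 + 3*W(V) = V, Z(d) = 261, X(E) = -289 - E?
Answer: 1659/29 - 193195*I*√34359/68718 ≈ 57.207 - 521.13*I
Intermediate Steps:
W(V) = -4/3 + V/3
L = 2*I*√34359 (L = √(261 - 137697) = √(-137436) = 2*I*√34359 ≈ 370.72*I)
X(264)/W(-25) + 193195/L = (-289 - 1*264)/(-4/3 + (⅓)*(-25)) + 193195/((2*I*√34359)) = (-289 - 264)/(-4/3 - 25/3) + 193195*(-I*√34359/68718) = -553/(-29/3) - 193195*I*√34359/68718 = -553*(-3/29) - 193195*I*√34359/68718 = 1659/29 - 193195*I*√34359/68718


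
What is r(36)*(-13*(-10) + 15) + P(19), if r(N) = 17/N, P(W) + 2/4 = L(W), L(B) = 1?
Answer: 2483/36 ≈ 68.972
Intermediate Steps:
P(W) = 1/2 (P(W) = -1/2 + 1 = 1/2)
r(36)*(-13*(-10) + 15) + P(19) = (17/36)*(-13*(-10) + 15) + 1/2 = (17*(1/36))*(130 + 15) + 1/2 = (17/36)*145 + 1/2 = 2465/36 + 1/2 = 2483/36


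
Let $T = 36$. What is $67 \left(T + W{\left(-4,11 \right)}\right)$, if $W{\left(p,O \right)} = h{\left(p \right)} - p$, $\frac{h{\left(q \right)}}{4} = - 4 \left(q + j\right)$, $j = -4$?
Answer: $11256$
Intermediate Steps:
$h{\left(q \right)} = 64 - 16 q$ ($h{\left(q \right)} = 4 \left(- 4 \left(q - 4\right)\right) = 4 \left(- 4 \left(-4 + q\right)\right) = 4 \left(16 - 4 q\right) = 64 - 16 q$)
$W{\left(p,O \right)} = 64 - 17 p$ ($W{\left(p,O \right)} = \left(64 - 16 p\right) - p = 64 - 17 p$)
$67 \left(T + W{\left(-4,11 \right)}\right) = 67 \left(36 + \left(64 - -68\right)\right) = 67 \left(36 + \left(64 + 68\right)\right) = 67 \left(36 + 132\right) = 67 \cdot 168 = 11256$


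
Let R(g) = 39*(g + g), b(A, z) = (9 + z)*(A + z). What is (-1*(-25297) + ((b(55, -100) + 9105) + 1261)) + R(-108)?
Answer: 31334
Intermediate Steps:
R(g) = 78*g (R(g) = 39*(2*g) = 78*g)
(-1*(-25297) + ((b(55, -100) + 9105) + 1261)) + R(-108) = (-1*(-25297) + ((((-100)² + 9*55 + 9*(-100) + 55*(-100)) + 9105) + 1261)) + 78*(-108) = (25297 + (((10000 + 495 - 900 - 5500) + 9105) + 1261)) - 8424 = (25297 + ((4095 + 9105) + 1261)) - 8424 = (25297 + (13200 + 1261)) - 8424 = (25297 + 14461) - 8424 = 39758 - 8424 = 31334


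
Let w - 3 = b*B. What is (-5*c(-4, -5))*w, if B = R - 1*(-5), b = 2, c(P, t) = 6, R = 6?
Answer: -750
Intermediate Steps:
B = 11 (B = 6 - 1*(-5) = 6 + 5 = 11)
w = 25 (w = 3 + 2*11 = 3 + 22 = 25)
(-5*c(-4, -5))*w = -5*6*25 = -30*25 = -750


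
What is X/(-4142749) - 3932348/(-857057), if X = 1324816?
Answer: 15155287918140/3550572029693 ≈ 4.2684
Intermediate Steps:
X/(-4142749) - 3932348/(-857057) = 1324816/(-4142749) - 3932348/(-857057) = 1324816*(-1/4142749) - 3932348*(-1/857057) = -1324816/4142749 + 3932348/857057 = 15155287918140/3550572029693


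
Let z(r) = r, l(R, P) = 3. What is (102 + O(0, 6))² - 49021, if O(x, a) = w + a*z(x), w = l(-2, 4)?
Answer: -37996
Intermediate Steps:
w = 3
O(x, a) = 3 + a*x
(102 + O(0, 6))² - 49021 = (102 + (3 + 6*0))² - 49021 = (102 + (3 + 0))² - 49021 = (102 + 3)² - 49021 = 105² - 49021 = 11025 - 49021 = -37996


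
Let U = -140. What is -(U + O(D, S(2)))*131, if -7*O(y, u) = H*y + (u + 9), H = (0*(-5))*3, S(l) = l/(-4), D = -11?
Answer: 258987/14 ≈ 18499.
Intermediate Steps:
S(l) = -l/4 (S(l) = l*(-¼) = -l/4)
H = 0 (H = 0*3 = 0)
O(y, u) = -9/7 - u/7 (O(y, u) = -(0*y + (u + 9))/7 = -(0 + (9 + u))/7 = -(9 + u)/7 = -9/7 - u/7)
-(U + O(D, S(2)))*131 = -(-140 + (-9/7 - (-1)*2/28))*131 = -(-140 + (-9/7 - ⅐*(-½)))*131 = -(-140 + (-9/7 + 1/14))*131 = -(-140 - 17/14)*131 = -(-1977)*131/14 = -1*(-258987/14) = 258987/14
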